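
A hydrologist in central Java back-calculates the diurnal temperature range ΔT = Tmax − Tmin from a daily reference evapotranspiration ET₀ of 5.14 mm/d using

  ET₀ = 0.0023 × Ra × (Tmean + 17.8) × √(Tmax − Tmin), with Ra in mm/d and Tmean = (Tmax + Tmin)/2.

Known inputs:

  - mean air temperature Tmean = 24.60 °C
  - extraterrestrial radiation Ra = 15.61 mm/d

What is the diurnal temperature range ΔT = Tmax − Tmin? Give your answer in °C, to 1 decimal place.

11.4 °C

√ΔT = ET₀ / [0.0023 × Ra × (Tmean+17.8)] = 5.14 / (0.0023 × 15.61 × 42.40) = 3.3765
ΔT = 3.3765² = 11.401 °C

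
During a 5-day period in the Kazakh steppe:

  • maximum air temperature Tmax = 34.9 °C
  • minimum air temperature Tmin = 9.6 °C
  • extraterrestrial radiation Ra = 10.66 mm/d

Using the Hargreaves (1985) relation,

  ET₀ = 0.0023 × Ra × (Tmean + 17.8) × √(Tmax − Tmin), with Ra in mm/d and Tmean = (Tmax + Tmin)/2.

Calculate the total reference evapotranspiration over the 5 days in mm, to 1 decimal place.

24.7 mm

Tmean = (34.9 + 9.6)/2 = 22.25 °C
ET₀ = 0.0023 × 10.66 × (22.25 + 17.8) × √25.3 = 0.0023 × 10.66 × 40.05 × 5.0299 = 4.9391 mm/d
Over 5 days: 4.9391 × 5 = 24.696 mm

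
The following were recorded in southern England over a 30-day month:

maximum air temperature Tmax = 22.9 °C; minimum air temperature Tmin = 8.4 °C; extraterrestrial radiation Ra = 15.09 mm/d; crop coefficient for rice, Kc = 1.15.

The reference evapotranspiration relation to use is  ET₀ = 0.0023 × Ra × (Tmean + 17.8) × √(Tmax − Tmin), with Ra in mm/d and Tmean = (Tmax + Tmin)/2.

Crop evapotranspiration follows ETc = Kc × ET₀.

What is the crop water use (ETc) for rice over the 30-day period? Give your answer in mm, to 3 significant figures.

153 mm

Tmean = (22.9 + 8.4)/2 = 15.65 °C
ET₀ = 0.0023 × 15.09 × (15.65 + 17.8) × √14.5 = 0.0023 × 15.09 × 33.45 × 3.8079 = 4.4208 mm/d
ETc = Kc × ET₀ = 1.15 × 4.4208 = 5.0839 mm/d
Over 30 days: 5.0839 × 30 = 152.517 mm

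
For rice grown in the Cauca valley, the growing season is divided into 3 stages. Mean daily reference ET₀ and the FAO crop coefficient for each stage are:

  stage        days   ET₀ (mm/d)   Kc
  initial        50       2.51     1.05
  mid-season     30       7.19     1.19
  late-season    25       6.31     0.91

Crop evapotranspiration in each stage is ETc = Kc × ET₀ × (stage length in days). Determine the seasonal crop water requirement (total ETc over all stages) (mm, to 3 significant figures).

initial: 1.05 × 2.51 × 50 = 131.78 mm
mid-season: 1.19 × 7.19 × 30 = 256.68 mm
late-season: 0.91 × 6.31 × 25 = 143.55 mm
Seasonal total = 532.01 mm

532 mm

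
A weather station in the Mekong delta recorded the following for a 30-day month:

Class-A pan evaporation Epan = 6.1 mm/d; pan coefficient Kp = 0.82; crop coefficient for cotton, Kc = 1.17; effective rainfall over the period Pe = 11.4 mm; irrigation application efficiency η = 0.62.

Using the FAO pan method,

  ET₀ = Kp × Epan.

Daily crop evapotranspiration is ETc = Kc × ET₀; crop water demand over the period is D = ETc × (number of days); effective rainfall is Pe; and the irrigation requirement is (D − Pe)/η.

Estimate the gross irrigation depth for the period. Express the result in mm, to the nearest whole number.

ET₀ = 0.82 × 6.1 = 5.0020 mm/d
ETc = Kc × ET₀ = 1.17 × 5.0020 = 5.8523 mm/d
Crop demand D = ETc × 30 d = 5.8523 × 30 = 175.569 mm
D − Pe = 175.569 − 11.4 = 164.169 mm
Gross irrigation = 164.169 / 0.62 = 264.789 mm

265 mm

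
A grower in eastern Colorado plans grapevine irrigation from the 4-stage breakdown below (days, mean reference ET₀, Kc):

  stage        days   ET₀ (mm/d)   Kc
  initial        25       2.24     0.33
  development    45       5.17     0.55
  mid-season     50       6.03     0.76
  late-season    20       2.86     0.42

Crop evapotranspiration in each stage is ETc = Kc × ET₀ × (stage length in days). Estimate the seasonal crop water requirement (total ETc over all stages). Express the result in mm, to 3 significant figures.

initial: 0.33 × 2.24 × 25 = 18.48 mm
development: 0.55 × 5.17 × 45 = 127.96 mm
mid-season: 0.76 × 6.03 × 50 = 229.14 mm
late-season: 0.42 × 2.86 × 20 = 24.02 mm
Seasonal total = 399.60 mm

400 mm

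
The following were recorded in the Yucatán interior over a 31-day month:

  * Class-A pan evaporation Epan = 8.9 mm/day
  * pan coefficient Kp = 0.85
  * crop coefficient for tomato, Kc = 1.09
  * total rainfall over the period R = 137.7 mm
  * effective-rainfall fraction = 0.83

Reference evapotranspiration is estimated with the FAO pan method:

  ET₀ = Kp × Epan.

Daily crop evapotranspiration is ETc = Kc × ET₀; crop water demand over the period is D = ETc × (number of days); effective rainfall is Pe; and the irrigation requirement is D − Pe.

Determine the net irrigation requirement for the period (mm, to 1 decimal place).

ET₀ = 0.85 × 8.9 = 7.5650 mm/d
ETc = Kc × ET₀ = 1.09 × 7.5650 = 8.2459 mm/d
Crop demand D = ETc × 31 d = 8.2459 × 31 = 255.623 mm
Pe = 0.83 × 137.7 = 114.291 mm
D − Pe = 255.623 − 114.291 = 141.332 mm

141.3 mm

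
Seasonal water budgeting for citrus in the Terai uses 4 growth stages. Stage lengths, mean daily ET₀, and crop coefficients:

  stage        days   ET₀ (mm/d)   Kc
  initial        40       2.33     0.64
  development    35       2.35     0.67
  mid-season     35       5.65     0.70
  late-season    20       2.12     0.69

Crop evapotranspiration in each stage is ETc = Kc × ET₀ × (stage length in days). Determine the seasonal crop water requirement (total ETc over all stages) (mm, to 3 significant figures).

initial: 0.64 × 2.33 × 40 = 59.65 mm
development: 0.67 × 2.35 × 35 = 55.11 mm
mid-season: 0.70 × 5.65 × 35 = 138.43 mm
late-season: 0.69 × 2.12 × 20 = 29.26 mm
Seasonal total = 282.45 mm

282 mm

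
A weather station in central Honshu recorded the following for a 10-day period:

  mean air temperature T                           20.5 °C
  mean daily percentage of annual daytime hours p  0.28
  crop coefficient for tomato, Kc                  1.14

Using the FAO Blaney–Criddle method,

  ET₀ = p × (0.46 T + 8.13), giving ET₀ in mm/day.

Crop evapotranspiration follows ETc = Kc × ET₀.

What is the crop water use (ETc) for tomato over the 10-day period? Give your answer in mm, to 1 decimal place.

ET₀ = 0.28 × (0.46 × 20.5 + 8.13) = 0.28 × 17.560 = 4.9168 mm/d
ETc = Kc × ET₀ = 1.14 × 4.9168 = 5.6052 mm/d
Over 10 days: 5.6052 × 10 = 56.052 mm

56.1 mm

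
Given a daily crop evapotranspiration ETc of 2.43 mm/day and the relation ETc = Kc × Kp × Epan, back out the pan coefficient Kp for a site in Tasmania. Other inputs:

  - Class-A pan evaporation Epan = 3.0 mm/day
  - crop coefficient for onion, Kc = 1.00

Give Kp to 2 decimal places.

0.81

ETc = Kc × Kp × Epan  ⇒  Kp = ETc / (Kc × Epan)
Kp = 2.43 / (1.00 × 3.0) = 2.43 / 3.000 = 0.8100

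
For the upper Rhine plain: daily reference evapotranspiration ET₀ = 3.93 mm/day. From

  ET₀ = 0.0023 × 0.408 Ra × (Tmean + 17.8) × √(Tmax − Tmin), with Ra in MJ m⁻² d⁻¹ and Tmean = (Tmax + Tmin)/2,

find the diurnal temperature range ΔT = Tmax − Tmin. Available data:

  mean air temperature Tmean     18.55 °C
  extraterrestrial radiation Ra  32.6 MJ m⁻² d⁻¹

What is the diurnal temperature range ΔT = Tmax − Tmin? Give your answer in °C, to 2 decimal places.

√ΔT = ET₀ / [0.0023 × 0.408 × Ra × (Tmean+17.8)] = 3.93 / (0.0023 × 13.3008 × 36.35) = 3.5341
ΔT = 3.5341² = 12.490 °C

12.49 °C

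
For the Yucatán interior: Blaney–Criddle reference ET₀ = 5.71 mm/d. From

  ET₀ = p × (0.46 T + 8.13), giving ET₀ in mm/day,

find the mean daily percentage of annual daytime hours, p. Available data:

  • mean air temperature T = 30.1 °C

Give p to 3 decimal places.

0.260

p = ET₀ / (0.46 T + 8.13) = 5.71 / (0.46 × 30.1 + 8.13) = 5.71 / 21.976 = 0.2598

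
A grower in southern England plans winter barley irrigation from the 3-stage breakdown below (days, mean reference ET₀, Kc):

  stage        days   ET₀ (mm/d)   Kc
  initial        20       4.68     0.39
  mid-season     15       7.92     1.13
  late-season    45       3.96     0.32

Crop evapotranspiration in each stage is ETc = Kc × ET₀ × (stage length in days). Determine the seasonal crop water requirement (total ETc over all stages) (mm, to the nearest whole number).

initial: 0.39 × 4.68 × 20 = 36.50 mm
mid-season: 1.13 × 7.92 × 15 = 134.24 mm
late-season: 0.32 × 3.96 × 45 = 57.02 mm
Seasonal total = 227.76 mm

228 mm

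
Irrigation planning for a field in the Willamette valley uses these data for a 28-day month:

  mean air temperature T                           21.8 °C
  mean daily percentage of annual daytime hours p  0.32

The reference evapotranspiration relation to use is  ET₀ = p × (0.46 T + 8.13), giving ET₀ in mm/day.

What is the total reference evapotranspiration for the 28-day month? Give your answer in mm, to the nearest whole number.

ET₀ = 0.32 × (0.46 × 21.8 + 8.13) = 0.32 × 18.158 = 5.8106 mm/d
Monthly total = 5.8106 × 28 = 162.697 mm

163 mm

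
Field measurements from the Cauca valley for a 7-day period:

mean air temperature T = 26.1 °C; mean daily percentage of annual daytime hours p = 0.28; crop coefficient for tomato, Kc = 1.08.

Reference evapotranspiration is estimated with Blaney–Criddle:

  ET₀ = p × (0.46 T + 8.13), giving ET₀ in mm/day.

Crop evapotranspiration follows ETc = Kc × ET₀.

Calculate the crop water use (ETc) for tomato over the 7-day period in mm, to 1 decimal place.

42.6 mm

ET₀ = 0.28 × (0.46 × 26.1 + 8.13) = 0.28 × 20.136 = 5.6381 mm/d
ETc = Kc × ET₀ = 1.08 × 5.6381 = 6.0891 mm/d
Over 7 days: 6.0891 × 7 = 42.624 mm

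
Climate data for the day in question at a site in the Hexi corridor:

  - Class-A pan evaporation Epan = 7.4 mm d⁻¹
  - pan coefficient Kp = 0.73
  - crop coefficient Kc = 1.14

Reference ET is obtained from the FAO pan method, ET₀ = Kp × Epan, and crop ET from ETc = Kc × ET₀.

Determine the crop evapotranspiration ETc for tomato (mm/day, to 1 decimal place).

6.2 mm/day

ET₀ = 0.73 × 7.4 = 5.4020 mm/d
ETc = Kc × ET₀ = 1.14 × 5.4020 = 6.1583 mm/d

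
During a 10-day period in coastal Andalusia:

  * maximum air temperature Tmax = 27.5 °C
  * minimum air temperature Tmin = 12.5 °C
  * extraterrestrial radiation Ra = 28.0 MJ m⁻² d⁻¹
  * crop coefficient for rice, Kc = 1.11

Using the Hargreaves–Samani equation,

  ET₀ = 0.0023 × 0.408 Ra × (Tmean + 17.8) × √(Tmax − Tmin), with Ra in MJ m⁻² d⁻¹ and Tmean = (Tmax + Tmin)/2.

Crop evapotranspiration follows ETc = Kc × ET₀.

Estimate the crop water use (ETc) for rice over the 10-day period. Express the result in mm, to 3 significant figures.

Tmean = (27.5 + 12.5)/2 = 20.00 °C
0.408 Ra = 0.408 × 28.0 = 11.4240 mm/d equivalent
ET₀ = 0.0023 × 11.4240 × (20.00 + 17.8) × √15.0 = 0.0023 × 11.4240 × 37.80 × 3.8730 = 3.8467 mm/d
ETc = Kc × ET₀ = 1.11 × 3.8467 = 4.2698 mm/d
Over 10 days: 4.2698 × 10 = 42.698 mm

42.7 mm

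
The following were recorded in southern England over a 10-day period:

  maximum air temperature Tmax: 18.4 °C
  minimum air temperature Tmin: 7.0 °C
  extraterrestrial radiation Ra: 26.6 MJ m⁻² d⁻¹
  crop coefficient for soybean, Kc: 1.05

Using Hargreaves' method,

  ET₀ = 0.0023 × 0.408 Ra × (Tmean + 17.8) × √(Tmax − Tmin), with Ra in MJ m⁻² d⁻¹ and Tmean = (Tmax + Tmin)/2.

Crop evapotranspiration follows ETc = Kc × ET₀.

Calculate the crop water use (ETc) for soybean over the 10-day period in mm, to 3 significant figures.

27.0 mm

Tmean = (18.4 + 7.0)/2 = 12.70 °C
0.408 Ra = 0.408 × 26.6 = 10.8528 mm/d equivalent
ET₀ = 0.0023 × 10.8528 × (12.70 + 17.8) × √11.4 = 0.0023 × 10.8528 × 30.50 × 3.3764 = 2.5705 mm/d
ETc = Kc × ET₀ = 1.05 × 2.5705 = 2.6990 mm/d
Over 10 days: 2.6990 × 10 = 26.990 mm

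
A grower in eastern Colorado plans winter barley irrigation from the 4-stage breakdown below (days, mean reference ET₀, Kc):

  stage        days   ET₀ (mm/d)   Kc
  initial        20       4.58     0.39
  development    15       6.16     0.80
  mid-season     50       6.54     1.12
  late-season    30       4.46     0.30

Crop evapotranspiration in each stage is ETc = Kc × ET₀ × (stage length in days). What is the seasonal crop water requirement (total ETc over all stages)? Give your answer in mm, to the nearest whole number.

initial: 0.39 × 4.58 × 20 = 35.72 mm
development: 0.80 × 6.16 × 15 = 73.92 mm
mid-season: 1.12 × 6.54 × 50 = 366.24 mm
late-season: 0.30 × 4.46 × 30 = 40.14 mm
Seasonal total = 516.02 mm

516 mm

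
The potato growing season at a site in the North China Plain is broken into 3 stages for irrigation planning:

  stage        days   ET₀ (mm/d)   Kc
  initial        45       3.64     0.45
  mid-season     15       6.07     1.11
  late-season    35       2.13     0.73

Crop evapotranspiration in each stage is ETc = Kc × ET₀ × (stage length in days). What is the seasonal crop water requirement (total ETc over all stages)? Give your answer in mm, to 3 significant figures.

initial: 0.45 × 3.64 × 45 = 73.71 mm
mid-season: 1.11 × 6.07 × 15 = 101.07 mm
late-season: 0.73 × 2.13 × 35 = 54.42 mm
Seasonal total = 229.20 mm

229 mm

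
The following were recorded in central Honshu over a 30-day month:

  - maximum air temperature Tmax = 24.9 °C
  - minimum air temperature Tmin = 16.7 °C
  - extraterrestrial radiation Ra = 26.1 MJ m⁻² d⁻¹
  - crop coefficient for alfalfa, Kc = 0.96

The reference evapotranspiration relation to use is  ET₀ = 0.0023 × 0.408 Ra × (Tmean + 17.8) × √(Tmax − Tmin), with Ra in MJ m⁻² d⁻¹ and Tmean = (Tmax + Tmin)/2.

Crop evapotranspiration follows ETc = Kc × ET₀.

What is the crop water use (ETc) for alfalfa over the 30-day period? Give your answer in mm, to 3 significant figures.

78.0 mm

Tmean = (24.9 + 16.7)/2 = 20.80 °C
0.408 Ra = 0.408 × 26.1 = 10.6488 mm/d equivalent
ET₀ = 0.0023 × 10.6488 × (20.80 + 17.8) × √8.2 = 0.0023 × 10.6488 × 38.60 × 2.8636 = 2.7072 mm/d
ETc = Kc × ET₀ = 0.96 × 2.7072 = 2.5989 mm/d
Over 30 days: 2.5989 × 30 = 77.967 mm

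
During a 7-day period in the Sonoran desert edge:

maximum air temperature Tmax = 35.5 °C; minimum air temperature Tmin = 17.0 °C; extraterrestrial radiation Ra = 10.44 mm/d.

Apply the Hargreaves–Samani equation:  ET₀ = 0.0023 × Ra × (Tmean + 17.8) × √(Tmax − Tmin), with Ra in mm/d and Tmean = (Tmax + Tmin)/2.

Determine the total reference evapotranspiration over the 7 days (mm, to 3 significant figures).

Tmean = (35.5 + 17.0)/2 = 26.25 °C
ET₀ = 0.0023 × 10.44 × (26.25 + 17.8) × √18.5 = 0.0023 × 10.44 × 44.05 × 4.3012 = 4.5495 mm/d
Over 7 days: 4.5495 × 7 = 31.847 mm

31.8 mm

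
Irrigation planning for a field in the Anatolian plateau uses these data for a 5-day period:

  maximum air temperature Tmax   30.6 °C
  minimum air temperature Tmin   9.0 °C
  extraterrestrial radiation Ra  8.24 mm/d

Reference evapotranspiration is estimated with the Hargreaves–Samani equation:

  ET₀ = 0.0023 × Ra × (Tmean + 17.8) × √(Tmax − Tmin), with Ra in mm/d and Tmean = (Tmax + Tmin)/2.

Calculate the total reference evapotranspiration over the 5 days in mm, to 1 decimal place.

Tmean = (30.6 + 9.0)/2 = 19.80 °C
ET₀ = 0.0023 × 8.24 × (19.80 + 17.8) × √21.6 = 0.0023 × 8.24 × 37.60 × 4.6476 = 3.3119 mm/d
Over 5 days: 3.3119 × 5 = 16.560 mm

16.6 mm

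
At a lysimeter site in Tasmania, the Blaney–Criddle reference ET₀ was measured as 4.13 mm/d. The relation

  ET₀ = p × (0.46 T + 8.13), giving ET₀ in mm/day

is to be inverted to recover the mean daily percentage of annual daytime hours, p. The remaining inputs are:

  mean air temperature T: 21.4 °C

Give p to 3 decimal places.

0.230

p = ET₀ / (0.46 T + 8.13) = 4.13 / (0.46 × 21.4 + 8.13) = 4.13 / 17.974 = 0.2298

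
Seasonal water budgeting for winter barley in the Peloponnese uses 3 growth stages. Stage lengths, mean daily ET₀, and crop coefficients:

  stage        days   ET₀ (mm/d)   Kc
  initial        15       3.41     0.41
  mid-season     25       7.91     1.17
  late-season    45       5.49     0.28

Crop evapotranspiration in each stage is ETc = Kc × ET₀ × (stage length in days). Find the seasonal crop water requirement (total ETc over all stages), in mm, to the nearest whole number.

initial: 0.41 × 3.41 × 15 = 20.97 mm
mid-season: 1.17 × 7.91 × 25 = 231.37 mm
late-season: 0.28 × 5.49 × 45 = 69.17 mm
Seasonal total = 321.51 mm

322 mm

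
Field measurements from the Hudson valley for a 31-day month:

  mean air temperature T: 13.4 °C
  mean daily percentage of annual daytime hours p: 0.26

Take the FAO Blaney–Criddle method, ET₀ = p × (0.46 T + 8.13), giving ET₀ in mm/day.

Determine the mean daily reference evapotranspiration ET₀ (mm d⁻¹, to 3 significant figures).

ET₀ = 0.26 × (0.46 × 13.4 + 8.13) = 0.26 × 14.294 = 3.7164 mm/d

3.72 mm d⁻¹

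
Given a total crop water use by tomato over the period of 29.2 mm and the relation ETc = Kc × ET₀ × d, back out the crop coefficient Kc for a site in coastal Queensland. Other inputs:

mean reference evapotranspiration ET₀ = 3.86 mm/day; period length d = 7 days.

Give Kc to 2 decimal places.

1.08

ETc = Kc × ET₀ × d  ⇒  Kc = ETc / (ET₀ × d)
Kc = 29.2 / (3.86 × 7) = 29.2 / 27.02 = 1.0807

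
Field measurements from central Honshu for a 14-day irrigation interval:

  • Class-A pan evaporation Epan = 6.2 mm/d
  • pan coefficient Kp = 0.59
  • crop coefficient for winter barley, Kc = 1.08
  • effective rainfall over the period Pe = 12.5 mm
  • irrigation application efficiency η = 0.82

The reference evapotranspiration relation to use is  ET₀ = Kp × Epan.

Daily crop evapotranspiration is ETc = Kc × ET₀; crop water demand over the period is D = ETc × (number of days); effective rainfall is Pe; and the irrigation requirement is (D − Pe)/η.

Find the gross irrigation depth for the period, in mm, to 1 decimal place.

52.2 mm

ET₀ = 0.59 × 6.2 = 3.6580 mm/d
ETc = Kc × ET₀ = 1.08 × 3.6580 = 3.9506 mm/d
Crop demand D = ETc × 14 d = 3.9506 × 14 = 55.308 mm
D − Pe = 55.308 − 12.5 = 42.808 mm
Gross irrigation = 42.808 / 0.82 = 52.205 mm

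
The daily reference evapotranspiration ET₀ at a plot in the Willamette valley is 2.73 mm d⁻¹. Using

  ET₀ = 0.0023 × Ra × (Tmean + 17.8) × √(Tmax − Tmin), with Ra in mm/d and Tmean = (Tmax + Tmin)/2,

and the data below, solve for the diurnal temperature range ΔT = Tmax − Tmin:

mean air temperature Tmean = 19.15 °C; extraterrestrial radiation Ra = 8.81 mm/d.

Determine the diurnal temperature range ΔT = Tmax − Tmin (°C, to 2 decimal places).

√ΔT = ET₀ / [0.0023 × Ra × (Tmean+17.8)] = 2.73 / (0.0023 × 8.81 × 36.95) = 3.6462
ΔT = 3.6462² = 13.295 °C

13.30 °C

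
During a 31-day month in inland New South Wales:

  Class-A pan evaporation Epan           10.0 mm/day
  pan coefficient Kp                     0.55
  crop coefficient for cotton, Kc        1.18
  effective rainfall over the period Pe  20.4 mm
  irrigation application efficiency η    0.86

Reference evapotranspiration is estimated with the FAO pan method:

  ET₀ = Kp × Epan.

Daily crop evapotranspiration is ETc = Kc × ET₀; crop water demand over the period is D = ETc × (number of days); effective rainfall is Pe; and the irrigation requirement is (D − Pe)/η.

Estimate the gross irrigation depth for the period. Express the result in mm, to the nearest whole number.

ET₀ = 0.55 × 10.0 = 5.5000 mm/d
ETc = Kc × ET₀ = 1.18 × 5.5000 = 6.4900 mm/d
Crop demand D = ETc × 31 d = 6.4900 × 31 = 201.190 mm
D − Pe = 201.190 − 20.4 = 180.790 mm
Gross irrigation = 180.790 / 0.86 = 210.221 mm

210 mm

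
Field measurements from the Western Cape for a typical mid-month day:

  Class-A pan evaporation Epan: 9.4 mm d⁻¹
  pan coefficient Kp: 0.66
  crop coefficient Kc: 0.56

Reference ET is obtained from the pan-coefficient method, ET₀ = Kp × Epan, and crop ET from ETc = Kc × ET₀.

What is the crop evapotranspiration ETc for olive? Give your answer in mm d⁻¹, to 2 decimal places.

ET₀ = 0.66 × 9.4 = 6.2040 mm/d
ETc = Kc × ET₀ = 0.56 × 6.2040 = 3.4742 mm/d

3.47 mm d⁻¹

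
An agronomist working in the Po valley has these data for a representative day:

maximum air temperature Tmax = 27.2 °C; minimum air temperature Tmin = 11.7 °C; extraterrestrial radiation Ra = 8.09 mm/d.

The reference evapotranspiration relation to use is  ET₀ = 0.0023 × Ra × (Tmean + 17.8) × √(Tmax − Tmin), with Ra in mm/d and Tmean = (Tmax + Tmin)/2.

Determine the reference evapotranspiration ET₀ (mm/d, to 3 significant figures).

Tmean = (27.2 + 11.7)/2 = 19.45 °C
ET₀ = 0.0023 × 8.09 × (19.45 + 17.8) × √15.5 = 0.0023 × 8.09 × 37.25 × 3.9370 = 2.7288 mm/d

2.73 mm/d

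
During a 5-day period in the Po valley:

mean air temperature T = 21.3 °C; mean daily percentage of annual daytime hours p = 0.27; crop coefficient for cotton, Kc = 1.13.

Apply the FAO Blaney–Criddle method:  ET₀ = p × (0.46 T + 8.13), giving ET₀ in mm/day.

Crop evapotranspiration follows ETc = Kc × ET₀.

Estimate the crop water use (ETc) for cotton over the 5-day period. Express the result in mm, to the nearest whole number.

27 mm

ET₀ = 0.27 × (0.46 × 21.3 + 8.13) = 0.27 × 17.928 = 4.8406 mm/d
ETc = Kc × ET₀ = 1.13 × 4.8406 = 5.4699 mm/d
Over 5 days: 5.4699 × 5 = 27.350 mm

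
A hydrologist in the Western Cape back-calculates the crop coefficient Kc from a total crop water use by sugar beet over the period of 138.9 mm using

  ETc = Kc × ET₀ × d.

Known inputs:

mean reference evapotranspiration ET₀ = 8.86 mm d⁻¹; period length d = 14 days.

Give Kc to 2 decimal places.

ETc = Kc × ET₀ × d  ⇒  Kc = ETc / (ET₀ × d)
Kc = 138.9 / (8.86 × 14) = 138.9 / 124.04 = 1.1198

1.12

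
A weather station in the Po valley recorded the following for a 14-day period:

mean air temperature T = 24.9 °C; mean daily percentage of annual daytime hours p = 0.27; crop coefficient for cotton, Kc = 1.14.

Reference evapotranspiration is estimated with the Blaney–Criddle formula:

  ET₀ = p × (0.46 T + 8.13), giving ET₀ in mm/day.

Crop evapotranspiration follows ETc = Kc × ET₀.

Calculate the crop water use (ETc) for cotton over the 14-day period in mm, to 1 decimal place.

ET₀ = 0.27 × (0.46 × 24.9 + 8.13) = 0.27 × 19.584 = 5.2877 mm/d
ETc = Kc × ET₀ = 1.14 × 5.2877 = 6.0280 mm/d
Over 14 days: 6.0280 × 14 = 84.392 mm

84.4 mm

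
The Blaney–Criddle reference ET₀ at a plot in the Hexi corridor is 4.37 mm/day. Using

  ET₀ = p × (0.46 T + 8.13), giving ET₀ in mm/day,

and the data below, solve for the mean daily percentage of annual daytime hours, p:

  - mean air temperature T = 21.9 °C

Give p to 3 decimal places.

0.240

p = ET₀ / (0.46 T + 8.13) = 4.37 / (0.46 × 21.9 + 8.13) = 4.37 / 18.204 = 0.2401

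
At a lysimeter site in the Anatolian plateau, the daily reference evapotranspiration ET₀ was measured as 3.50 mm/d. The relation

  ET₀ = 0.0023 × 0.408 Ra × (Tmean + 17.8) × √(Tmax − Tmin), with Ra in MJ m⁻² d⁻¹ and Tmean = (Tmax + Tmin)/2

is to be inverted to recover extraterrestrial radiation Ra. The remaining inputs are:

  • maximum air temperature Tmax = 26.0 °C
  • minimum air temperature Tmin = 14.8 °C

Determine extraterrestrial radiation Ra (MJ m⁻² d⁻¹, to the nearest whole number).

Tmean = (26.0+14.8)/2 = 20.40 °C; ΔT = 11.2
Ra = ET₀ / [0.0023 × 0.408 × (Tmean+17.8) × √ΔT]
   = 3.50 / (0.0023 × 0.408 × 38.20 × 3.3466) = 29.175 MJ m⁻² d⁻¹

29 MJ m⁻² d⁻¹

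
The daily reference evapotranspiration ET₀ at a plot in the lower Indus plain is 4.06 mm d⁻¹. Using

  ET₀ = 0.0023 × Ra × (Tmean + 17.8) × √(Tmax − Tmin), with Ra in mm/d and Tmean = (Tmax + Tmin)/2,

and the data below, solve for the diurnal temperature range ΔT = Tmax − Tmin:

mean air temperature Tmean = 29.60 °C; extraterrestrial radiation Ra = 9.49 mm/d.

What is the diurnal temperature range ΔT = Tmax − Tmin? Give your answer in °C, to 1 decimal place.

√ΔT = ET₀ / [0.0023 × Ra × (Tmean+17.8)] = 4.06 / (0.0023 × 9.49 × 47.40) = 3.9242
ΔT = 3.9242² = 15.399 °C

15.4 °C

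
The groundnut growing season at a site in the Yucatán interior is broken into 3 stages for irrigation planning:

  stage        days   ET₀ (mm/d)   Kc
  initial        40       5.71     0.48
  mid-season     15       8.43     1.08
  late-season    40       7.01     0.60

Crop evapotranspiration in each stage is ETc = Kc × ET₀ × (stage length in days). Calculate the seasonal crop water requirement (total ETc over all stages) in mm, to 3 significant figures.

initial: 0.48 × 5.71 × 40 = 109.63 mm
mid-season: 1.08 × 8.43 × 15 = 136.57 mm
late-season: 0.60 × 7.01 × 40 = 168.24 mm
Seasonal total = 414.44 mm

414 mm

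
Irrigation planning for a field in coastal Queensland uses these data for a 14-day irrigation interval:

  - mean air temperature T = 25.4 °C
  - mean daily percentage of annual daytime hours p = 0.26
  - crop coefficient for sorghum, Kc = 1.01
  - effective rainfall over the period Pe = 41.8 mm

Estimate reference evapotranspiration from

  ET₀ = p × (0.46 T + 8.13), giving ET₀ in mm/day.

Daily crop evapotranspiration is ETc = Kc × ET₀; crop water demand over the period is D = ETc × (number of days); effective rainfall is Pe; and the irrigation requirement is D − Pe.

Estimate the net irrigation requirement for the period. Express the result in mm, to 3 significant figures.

31.0 mm

ET₀ = 0.26 × (0.46 × 25.4 + 8.13) = 0.26 × 19.814 = 5.1516 mm/d
ETc = Kc × ET₀ = 1.01 × 5.1516 = 5.2031 mm/d
Crop demand D = ETc × 14 d = 5.2031 × 14 = 72.843 mm
D − Pe = 72.843 − 41.8 = 31.043 mm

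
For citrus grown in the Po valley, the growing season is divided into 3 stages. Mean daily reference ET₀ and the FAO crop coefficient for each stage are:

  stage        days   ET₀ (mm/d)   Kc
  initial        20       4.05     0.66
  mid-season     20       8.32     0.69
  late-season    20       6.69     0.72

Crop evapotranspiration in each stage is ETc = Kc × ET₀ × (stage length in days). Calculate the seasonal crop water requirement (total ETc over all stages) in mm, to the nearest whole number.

265 mm

initial: 0.66 × 4.05 × 20 = 53.46 mm
mid-season: 0.69 × 8.32 × 20 = 114.82 mm
late-season: 0.72 × 6.69 × 20 = 96.34 mm
Seasonal total = 264.62 mm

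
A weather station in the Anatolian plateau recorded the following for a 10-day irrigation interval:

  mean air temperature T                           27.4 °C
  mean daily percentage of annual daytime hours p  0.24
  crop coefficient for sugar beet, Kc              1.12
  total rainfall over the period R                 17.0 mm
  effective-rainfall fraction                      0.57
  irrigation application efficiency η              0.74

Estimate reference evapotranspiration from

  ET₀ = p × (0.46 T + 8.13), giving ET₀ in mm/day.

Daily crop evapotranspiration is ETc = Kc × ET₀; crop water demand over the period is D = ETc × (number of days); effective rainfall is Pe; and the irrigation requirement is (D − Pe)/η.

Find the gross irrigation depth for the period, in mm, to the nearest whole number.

62 mm

ET₀ = 0.24 × (0.46 × 27.4 + 8.13) = 0.24 × 20.734 = 4.9762 mm/d
ETc = Kc × ET₀ = 1.12 × 4.9762 = 5.5733 mm/d
Crop demand D = ETc × 10 d = 5.5733 × 10 = 55.733 mm
Pe = 0.57 × 17.0 = 9.690 mm
D − Pe = 55.733 − 9.690 = 46.043 mm
Gross irrigation = 46.043 / 0.74 = 62.220 mm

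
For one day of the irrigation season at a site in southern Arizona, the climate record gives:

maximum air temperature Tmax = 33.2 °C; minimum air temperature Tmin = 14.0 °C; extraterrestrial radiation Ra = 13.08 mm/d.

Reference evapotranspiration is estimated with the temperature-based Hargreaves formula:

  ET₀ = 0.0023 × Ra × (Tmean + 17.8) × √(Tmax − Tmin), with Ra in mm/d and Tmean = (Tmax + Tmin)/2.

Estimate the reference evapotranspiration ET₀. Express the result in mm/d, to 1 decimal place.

Tmean = (33.2 + 14.0)/2 = 23.60 °C
ET₀ = 0.0023 × 13.08 × (23.60 + 17.8) × √19.2 = 0.0023 × 13.08 × 41.40 × 4.3818 = 5.4574 mm/d

5.5 mm/d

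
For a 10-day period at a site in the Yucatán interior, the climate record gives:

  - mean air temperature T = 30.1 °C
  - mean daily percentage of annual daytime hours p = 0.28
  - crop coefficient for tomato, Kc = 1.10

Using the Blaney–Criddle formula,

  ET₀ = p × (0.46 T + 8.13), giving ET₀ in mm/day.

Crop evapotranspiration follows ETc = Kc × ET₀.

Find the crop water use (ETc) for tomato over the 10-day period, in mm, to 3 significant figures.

ET₀ = 0.28 × (0.46 × 30.1 + 8.13) = 0.28 × 21.976 = 6.1533 mm/d
ETc = Kc × ET₀ = 1.10 × 6.1533 = 6.7686 mm/d
Over 10 days: 6.7686 × 10 = 67.686 mm

67.7 mm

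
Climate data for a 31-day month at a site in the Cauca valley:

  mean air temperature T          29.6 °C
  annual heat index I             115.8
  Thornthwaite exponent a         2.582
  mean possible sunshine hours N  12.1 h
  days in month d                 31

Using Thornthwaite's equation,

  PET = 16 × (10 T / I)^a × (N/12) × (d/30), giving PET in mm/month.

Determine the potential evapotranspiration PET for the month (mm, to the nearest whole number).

188 mm

10T/I = 10 × 29.6 / 115.8 = 2.5561
(10T/I)^a = 2.5561^2.582 = 11.2815
Uncorrected PET = 16 × 11.2815 = 180.504 mm
Correction = (N/12)(d/30) = (12.1/12)(31/30) = 1.0419
PET = 180.504 × 1.0419 = 188.067 mm/month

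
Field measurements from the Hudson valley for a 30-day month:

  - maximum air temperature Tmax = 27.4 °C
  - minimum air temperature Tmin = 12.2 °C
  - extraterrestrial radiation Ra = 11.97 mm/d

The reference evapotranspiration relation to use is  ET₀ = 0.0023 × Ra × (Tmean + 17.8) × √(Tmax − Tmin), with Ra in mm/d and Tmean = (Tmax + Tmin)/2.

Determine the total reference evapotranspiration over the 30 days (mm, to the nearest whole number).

121 mm

Tmean = (27.4 + 12.2)/2 = 19.80 °C
ET₀ = 0.0023 × 11.97 × (19.80 + 17.8) × √15.2 = 0.0023 × 11.97 × 37.60 × 3.8987 = 4.0358 mm/d
Over 30 days: 4.0358 × 30 = 121.074 mm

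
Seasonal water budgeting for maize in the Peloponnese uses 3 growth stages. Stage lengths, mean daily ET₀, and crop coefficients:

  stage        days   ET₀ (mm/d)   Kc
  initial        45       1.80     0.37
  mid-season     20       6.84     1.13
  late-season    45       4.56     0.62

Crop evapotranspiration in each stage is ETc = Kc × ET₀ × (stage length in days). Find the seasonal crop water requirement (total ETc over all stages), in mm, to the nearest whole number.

312 mm

initial: 0.37 × 1.80 × 45 = 29.97 mm
mid-season: 1.13 × 6.84 × 20 = 154.58 mm
late-season: 0.62 × 4.56 × 45 = 127.22 mm
Seasonal total = 311.77 mm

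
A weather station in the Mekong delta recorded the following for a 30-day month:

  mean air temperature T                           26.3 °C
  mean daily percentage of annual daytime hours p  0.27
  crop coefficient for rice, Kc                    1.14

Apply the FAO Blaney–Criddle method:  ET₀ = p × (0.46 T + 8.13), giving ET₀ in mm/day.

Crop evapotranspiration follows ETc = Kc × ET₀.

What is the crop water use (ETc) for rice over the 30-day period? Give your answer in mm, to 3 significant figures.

ET₀ = 0.27 × (0.46 × 26.3 + 8.13) = 0.27 × 20.228 = 5.4616 mm/d
ETc = Kc × ET₀ = 1.14 × 5.4616 = 6.2262 mm/d
Over 30 days: 6.2262 × 30 = 186.786 mm

187 mm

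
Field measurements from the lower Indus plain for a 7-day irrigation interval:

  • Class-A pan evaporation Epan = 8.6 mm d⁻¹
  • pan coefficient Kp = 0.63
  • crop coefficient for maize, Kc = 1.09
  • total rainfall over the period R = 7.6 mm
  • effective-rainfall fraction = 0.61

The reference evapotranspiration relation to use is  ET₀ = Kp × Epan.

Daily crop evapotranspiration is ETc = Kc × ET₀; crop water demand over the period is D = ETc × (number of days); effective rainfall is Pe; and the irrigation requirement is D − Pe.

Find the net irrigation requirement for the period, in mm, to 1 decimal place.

ET₀ = 0.63 × 8.6 = 5.4180 mm/d
ETc = Kc × ET₀ = 1.09 × 5.4180 = 5.9056 mm/d
Crop demand D = ETc × 7 d = 5.9056 × 7 = 41.339 mm
Pe = 0.61 × 7.6 = 4.636 mm
D − Pe = 41.339 − 4.636 = 36.703 mm

36.7 mm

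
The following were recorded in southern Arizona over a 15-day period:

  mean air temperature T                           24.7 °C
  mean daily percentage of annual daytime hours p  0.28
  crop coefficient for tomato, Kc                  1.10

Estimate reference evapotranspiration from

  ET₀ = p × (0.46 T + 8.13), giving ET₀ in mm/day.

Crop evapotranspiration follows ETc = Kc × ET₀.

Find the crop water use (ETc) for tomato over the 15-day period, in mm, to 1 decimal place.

90.1 mm

ET₀ = 0.28 × (0.46 × 24.7 + 8.13) = 0.28 × 19.492 = 5.4578 mm/d
ETc = Kc × ET₀ = 1.10 × 5.4578 = 6.0036 mm/d
Over 15 days: 6.0036 × 15 = 90.054 mm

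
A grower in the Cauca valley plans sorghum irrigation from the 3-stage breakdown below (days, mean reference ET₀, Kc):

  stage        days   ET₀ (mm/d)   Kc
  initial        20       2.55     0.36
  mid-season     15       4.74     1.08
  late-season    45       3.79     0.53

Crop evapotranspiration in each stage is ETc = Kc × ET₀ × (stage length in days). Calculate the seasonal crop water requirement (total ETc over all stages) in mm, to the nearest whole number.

186 mm

initial: 0.36 × 2.55 × 20 = 18.36 mm
mid-season: 1.08 × 4.74 × 15 = 76.79 mm
late-season: 0.53 × 3.79 × 45 = 90.39 mm
Seasonal total = 185.54 mm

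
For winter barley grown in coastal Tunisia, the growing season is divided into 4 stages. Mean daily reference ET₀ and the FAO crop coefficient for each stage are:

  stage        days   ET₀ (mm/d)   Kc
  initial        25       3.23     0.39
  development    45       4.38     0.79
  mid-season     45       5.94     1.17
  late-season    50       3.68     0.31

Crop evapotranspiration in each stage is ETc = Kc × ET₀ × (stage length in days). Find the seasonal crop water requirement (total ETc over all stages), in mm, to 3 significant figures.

initial: 0.39 × 3.23 × 25 = 31.49 mm
development: 0.79 × 4.38 × 45 = 155.71 mm
mid-season: 1.17 × 5.94 × 45 = 312.74 mm
late-season: 0.31 × 3.68 × 50 = 57.04 mm
Seasonal total = 556.98 mm

557 mm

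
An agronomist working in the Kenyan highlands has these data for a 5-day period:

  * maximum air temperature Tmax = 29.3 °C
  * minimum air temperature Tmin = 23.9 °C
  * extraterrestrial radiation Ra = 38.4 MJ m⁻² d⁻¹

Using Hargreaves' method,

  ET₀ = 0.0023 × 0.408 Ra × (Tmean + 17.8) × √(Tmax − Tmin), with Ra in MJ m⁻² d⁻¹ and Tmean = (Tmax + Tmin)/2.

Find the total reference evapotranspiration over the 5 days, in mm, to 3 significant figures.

Tmean = (29.3 + 23.9)/2 = 26.60 °C
0.408 Ra = 0.408 × 38.4 = 15.6672 mm/d equivalent
ET₀ = 0.0023 × 15.6672 × (26.60 + 17.8) × √5.4 = 0.0023 × 15.6672 × 44.40 × 2.3238 = 3.7179 mm/d
Over 5 days: 3.7179 × 5 = 18.590 mm

18.6 mm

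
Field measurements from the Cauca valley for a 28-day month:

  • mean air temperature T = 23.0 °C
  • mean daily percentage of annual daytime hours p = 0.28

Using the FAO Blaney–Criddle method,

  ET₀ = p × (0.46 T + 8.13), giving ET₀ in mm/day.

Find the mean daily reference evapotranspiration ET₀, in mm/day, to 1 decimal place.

ET₀ = 0.28 × (0.46 × 23.0 + 8.13) = 0.28 × 18.710 = 5.2388 mm/d

5.2 mm/day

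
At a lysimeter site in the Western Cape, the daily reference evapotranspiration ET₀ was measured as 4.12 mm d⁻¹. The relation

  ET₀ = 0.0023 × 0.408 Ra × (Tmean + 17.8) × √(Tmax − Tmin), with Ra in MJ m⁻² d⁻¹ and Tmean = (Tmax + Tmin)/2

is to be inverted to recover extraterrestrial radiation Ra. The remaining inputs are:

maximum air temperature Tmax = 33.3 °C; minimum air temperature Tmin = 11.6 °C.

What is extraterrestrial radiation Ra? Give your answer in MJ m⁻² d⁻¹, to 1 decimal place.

Tmean = (33.3+11.6)/2 = 22.45 °C; ΔT = 21.7
Ra = ET₀ / [0.0023 × 0.408 × (Tmean+17.8) × √ΔT]
   = 4.12 / (0.0023 × 0.408 × 40.25 × 4.6583) = 23.416 MJ m⁻² d⁻¹

23.4 MJ m⁻² d⁻¹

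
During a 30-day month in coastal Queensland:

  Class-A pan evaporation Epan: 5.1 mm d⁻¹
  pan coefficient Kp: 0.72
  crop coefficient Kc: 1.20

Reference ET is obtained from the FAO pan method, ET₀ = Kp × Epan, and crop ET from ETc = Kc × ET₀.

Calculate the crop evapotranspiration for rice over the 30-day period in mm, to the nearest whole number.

ET₀ = 0.72 × 5.1 = 3.6720 mm/d
ETc = Kc × ET₀ = 1.20 × 3.6720 = 4.4064 mm/d
Over 30 days: 4.4064 × 30 = 132.192 mm

132 mm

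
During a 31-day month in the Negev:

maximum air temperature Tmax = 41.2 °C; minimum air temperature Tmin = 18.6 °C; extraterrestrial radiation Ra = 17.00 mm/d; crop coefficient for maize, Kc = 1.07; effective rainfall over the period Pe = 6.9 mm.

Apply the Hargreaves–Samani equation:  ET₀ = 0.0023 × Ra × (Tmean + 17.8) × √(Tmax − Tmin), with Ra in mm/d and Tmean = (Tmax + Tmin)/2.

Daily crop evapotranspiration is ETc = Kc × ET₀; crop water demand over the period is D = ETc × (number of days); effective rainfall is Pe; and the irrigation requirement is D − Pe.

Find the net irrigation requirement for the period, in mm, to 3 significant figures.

287 mm

Tmean = (41.2 + 18.6)/2 = 29.90 °C
ET₀ = 0.0023 × 17.00 × (29.90 + 17.8) × √22.6 = 0.0023 × 17.00 × 47.70 × 4.7539 = 8.8664 mm/d
ETc = Kc × ET₀ = 1.07 × 8.8664 = 9.4870 mm/d
Crop demand D = ETc × 31 d = 9.4870 × 31 = 294.097 mm
D − Pe = 294.097 − 6.9 = 287.197 mm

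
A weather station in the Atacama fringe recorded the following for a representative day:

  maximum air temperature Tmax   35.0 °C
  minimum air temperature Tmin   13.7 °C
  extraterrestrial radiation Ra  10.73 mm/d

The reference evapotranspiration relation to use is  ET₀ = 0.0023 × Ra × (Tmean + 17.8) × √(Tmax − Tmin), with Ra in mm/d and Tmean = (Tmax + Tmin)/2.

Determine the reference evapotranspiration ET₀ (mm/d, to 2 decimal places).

4.80 mm/d

Tmean = (35.0 + 13.7)/2 = 24.35 °C
ET₀ = 0.0023 × 10.73 × (24.35 + 17.8) × √21.3 = 0.0023 × 10.73 × 42.15 × 4.6152 = 4.8008 mm/d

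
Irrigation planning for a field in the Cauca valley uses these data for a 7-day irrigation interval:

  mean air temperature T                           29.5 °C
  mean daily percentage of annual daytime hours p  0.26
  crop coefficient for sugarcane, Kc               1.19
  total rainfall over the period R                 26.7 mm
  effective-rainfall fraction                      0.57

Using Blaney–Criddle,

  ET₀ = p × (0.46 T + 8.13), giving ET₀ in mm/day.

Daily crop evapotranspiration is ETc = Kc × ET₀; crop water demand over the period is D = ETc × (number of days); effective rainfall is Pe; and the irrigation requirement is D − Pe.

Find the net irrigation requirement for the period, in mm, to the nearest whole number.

ET₀ = 0.26 × (0.46 × 29.5 + 8.13) = 0.26 × 21.700 = 5.6420 mm/d
ETc = Kc × ET₀ = 1.19 × 5.6420 = 6.7140 mm/d
Crop demand D = ETc × 7 d = 6.7140 × 7 = 46.998 mm
Pe = 0.57 × 26.7 = 15.219 mm
D − Pe = 46.998 − 15.219 = 31.779 mm

32 mm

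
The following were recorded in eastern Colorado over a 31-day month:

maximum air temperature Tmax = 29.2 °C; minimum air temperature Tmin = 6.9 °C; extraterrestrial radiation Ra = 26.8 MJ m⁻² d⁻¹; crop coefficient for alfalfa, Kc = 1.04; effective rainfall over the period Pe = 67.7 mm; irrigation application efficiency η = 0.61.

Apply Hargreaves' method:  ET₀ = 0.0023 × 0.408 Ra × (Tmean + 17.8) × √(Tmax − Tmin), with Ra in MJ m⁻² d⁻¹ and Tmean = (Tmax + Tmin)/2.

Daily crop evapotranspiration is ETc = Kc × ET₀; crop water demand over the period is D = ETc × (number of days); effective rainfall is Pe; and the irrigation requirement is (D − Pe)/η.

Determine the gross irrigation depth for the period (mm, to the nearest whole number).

Tmean = (29.2 + 6.9)/2 = 18.05 °C
0.408 Ra = 0.408 × 26.8 = 10.9344 mm/d equivalent
ET₀ = 0.0023 × 10.9344 × (18.05 + 17.8) × √22.3 = 0.0023 × 10.9344 × 35.85 × 4.7223 = 4.2576 mm/d
ETc = Kc × ET₀ = 1.04 × 4.2576 = 4.4279 mm/d
Crop demand D = ETc × 31 d = 4.4279 × 31 = 137.265 mm
D − Pe = 137.265 − 67.7 = 69.565 mm
Gross irrigation = 69.565 / 0.61 = 114.041 mm

114 mm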